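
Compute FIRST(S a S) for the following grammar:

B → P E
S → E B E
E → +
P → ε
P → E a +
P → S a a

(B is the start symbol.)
FIRST sets of the non-terminals involved (from the grammar, by fixed-point iteration):
  FIRST(S) = { '+' }

To compute FIRST(S a S), process the symbols left to right:
Symbol S is a non-terminal. Add FIRST(S) \ {ε} = { '+' }
S is not nullable (ε ∉ FIRST(S)), so stop here.
FIRST(S a S) = { '+' }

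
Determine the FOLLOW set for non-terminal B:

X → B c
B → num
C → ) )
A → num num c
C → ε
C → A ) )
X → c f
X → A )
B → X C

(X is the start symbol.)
{ 'c' }

In X → B c: B is followed by c, add FIRST(c) \ {ε} = { 'c' }

Taking the union: FOLLOW(B) = { 'c' }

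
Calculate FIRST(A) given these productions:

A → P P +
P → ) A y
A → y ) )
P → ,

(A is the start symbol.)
FIRST sets of the other non-terminals involved (by the same procedure, iterated to a fixed point):
  FIRST(P) = { ')', ',' }

From A → P P +:
  - P is a non-terminal: add FIRST(P) \ {ε} = { ')', ',' }
    P is not nullable, so stop
From A → y ) ):
  - y is a terminal: add 'y' and stop

Collecting: FIRST(A) = { ')', ',', 'y' }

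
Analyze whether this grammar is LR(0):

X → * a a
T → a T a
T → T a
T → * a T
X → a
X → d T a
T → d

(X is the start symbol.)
Augment with X' → X and build the canonical LR(0) collection (I0 = CLOSURE({[X' → . X]}), then GOTO on every symbol after a dot until no new states appear). It has 17 states:
  I0: { [X → . * a a], [X → . a], [X → . d T a], [X' → . X] }  — shift
  I1: { [X → * . a a] }  — shift
  I2: { [X' → X .] }  — accept
  I3: { [X → a .] }  — reduce
  I4: { [T → . * a T], [T → . T a], [T → . a T a], [T → . d], [X → d . T a] }  — shift
  I5: { [T → * . a T] }  — shift
  I6: { [T → T . a], [X → d T . a] }  — shift
  I7: { [T → . * a T], [T → . T a], [T → . a T a], [T → . d], [T → a . T a] }  — shift
  I8: { [T → d .] }  — reduce
  I9: { [T → T . a], [T → a T . a] }  — shift
  I10: { [T → T a .], [T → a T a .] }  — 2 reduces
  I11: { [T → T a .], [X → d T a .] }  — 2 reduces
  I12: { [T → * a . T], [T → . * a T], [T → . T a], [T → . a T a], [T → . d] }  — shift
  I13: { [T → * a T .], [T → T . a] }  — shift, reduce
  I14: { [T → T a .] }  — reduce
  I15: { [X → * a . a] }  — shift
  I16: { [X → * a a .] }  — reduce

Conflict in state I10:
  Reduce-reduce conflict: [T → T a .] and [T → a T a .]
So the grammar is NOT LR(0).

Answer: No. Reduce-reduce conflict: [T → T a .] and [T → a T a .]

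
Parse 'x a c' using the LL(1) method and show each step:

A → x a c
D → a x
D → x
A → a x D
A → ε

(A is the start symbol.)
Stack is shown with the top on the left.

Stack    Input    Action
------------------------
A $      x a c $  output A → x a c
x a c $  x a c $  match 'x'
a c $    a c $    match 'a'
c $      c $      match 'c'
$        $        accept

The string is accepted.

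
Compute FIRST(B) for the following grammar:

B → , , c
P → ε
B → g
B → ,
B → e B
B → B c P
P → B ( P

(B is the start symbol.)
{ ',', 'e', 'g' }

To compute FIRST(B), examine every production with B on the left-hand side, reading each right-hand side left to right until a non-nullable symbol is reached.

From B → , , c:
  - ',' is a terminal: add ',' and stop
From B → g:
  - g is a terminal: add 'g' and stop
From B → ,:
  - ',' is a terminal: add ',' and stop
From B → e B:
  - e is a terminal: add 'e' and stop
From B → B c P:
  - B is the symbol being defined: contributes nothing new
    B is not nullable, so stop

Collecting: FIRST(B) = { ',', 'e', 'g' }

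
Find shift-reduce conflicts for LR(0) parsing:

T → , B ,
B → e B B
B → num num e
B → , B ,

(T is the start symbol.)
Augment with T' → T and build the canonical LR(0) collection (I0 = CLOSURE({[T' → . T]}), then GOTO on every symbol after a dot until no new states appear). It has 14 states:
  I0: { [T → . , B ,], [T' → . T] }  — shift
  I1: { [B → . , B ,], [B → . e B B], [B → . num num e], [T → , . B ,] }  — shift
  I2: { [T' → T .] }  — accept
  I3: { [B → , . B ,], [B → . , B ,], [B → . e B B], [B → . num num e] }  — shift
  I4: { [T → , B . ,] }  — shift
  I5: { [B → . , B ,], [B → . e B B], [B → . num num e], [B → e . B B] }  — shift
  I6: { [B → num . num e] }  — shift
  I7: { [B → num num . e] }  — shift
  I8: { [B → num num e .] }  — reduce
  I9: { [B → . , B ,], [B → . e B B], [B → . num num e], [B → e B . B] }  — shift
  I10: { [B → e B B .] }  — reduce
  I11: { [T → , B , .] }  — reduce
  I12: { [B → , B . ,] }  — shift
  I13: { [B → , B , .] }  — reduce

No state contains both a complete item and a shift item.

Answer: No shift-reduce conflicts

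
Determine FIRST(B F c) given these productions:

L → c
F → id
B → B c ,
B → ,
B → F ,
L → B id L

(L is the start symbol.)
FIRST sets of the non-terminals involved (from the grammar, by fixed-point iteration):
  FIRST(B) = { ',', 'id' }

To compute FIRST(B F c), process the symbols left to right:
Symbol B is a non-terminal. Add FIRST(B) \ {ε} = { ',', 'id' }
B is not nullable (ε ∉ FIRST(B)), so stop here.
FIRST(B F c) = { ',', 'id' }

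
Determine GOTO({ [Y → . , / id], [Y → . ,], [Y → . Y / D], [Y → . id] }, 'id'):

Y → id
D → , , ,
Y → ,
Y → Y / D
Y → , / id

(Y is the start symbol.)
{ [Y → id .] }

GOTO(I, 'id') = CLOSURE({ [A → αX.β] : [A → α.Xβ] ∈ I, X = 'id' })

Items with dot before 'id', with the dot advanced:
  [Y → . id] → [Y → id .]
Closure adds nothing (no advanced item has the dot before a non-terminal).

GOTO = { [Y → id .] }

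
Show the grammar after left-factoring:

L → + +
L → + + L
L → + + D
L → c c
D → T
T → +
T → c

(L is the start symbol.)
Left-factoring transforms A → αβ₁ | αβ₂ into A → αA' and A' → β₁ | β₂
(α is the longest common prefix among the alternatives). Repeat until
no nonterminal has two alternatives with a common prefix.

Round 1: L has alternatives sharing prefix '+ +'. Introduce L': L → + + L'
  Add: L' → ε
  Add: L' → L
  Add: L' → D

No remaining common prefixes — done.

Resulting grammar:
L → + + L'
L' → ε
L' → L
L' → D
L → c c
D → T
T → +
T → c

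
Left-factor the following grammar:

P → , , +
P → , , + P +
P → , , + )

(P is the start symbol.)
P → , , + P'
P' → ε
P' → P +
P' → )

Left-factoring transforms A → αβ₁ | αβ₂ into A → αA' and A' → β₁ | β₂
(α is the longest common prefix among the alternatives). Repeat until
no nonterminal has two alternatives with a common prefix.

Round 1: P has alternatives sharing prefix ', , +'. Introduce P': P → , , + P'
  Add: P' → ε
  Add: P' → P +
  Add: P' → )

No remaining common prefixes — done.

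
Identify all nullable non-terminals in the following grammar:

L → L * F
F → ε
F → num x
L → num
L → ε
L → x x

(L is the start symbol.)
A non-terminal is nullable if it can derive ε (the empty string): either it has an ε-production, or it has a production whose right-hand side consists entirely of nullable non-terminals.

ε-productions: F → ε, L → ε
So F, L are immediately nullable.
Every non-terminal is now nullable.
Nullable = { 'F', 'L' }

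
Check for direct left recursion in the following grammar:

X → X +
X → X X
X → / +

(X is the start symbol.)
Direct left recursion occurs when N → N α for some non-terminal N (the right-hand side begins with the left-hand side itself).

X → X +: LEFT RECURSIVE (starts with X)
X → X X: LEFT RECURSIVE (starts with X)
X → / +: starts with '/'

The grammar has direct left recursion on: X.

Answer: Yes, X is left-recursive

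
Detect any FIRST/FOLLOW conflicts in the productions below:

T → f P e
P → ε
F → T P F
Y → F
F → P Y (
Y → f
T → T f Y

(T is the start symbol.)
No FIRST/FOLLOW conflicts.

A FIRST/FOLLOW conflict occurs when a non-terminal N has a nullable alternative N → β (β ⇒* ε) and another alternative N → α with FIRST(α) ∩ FOLLOW(N) ≠ ∅: on such a lookahead the parser cannot decide between expanding α and letting N vanish via β.

Nullable non-terminals: P.
P has a nullable alternative but only one production, so nothing to check.

F, T, Y have no nullable alternative, so no FIRST/FOLLOW check is needed there.

No FIRST/FOLLOW conflicts found.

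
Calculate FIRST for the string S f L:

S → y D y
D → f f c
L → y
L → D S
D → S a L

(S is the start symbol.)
FIRST sets of the non-terminals involved (from the grammar, by fixed-point iteration):
  FIRST(S) = { 'y' }

To compute FIRST(S f L), process the symbols left to right:
Symbol S is a non-terminal. Add FIRST(S) \ {ε} = { 'y' }
S is not nullable (ε ∉ FIRST(S)), so stop here.
FIRST(S f L) = { 'y' }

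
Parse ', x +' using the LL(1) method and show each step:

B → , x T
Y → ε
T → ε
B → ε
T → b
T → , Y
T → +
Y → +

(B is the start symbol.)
LL(1) parsing maintains a stack (initially the start symbol over $) and the input. At each step: if the stack top is a terminal, match it against the current input token; if it is a non-terminal N, replace it with the RHS of M[N, lookahead] (the unique production whose predict set contains the lookahead).

Stack is shown with the top on the left.

Stack    Input    Action
------------------------
B $      , x + $  output B → , x T
, x T $  , x + $  match ','
x T $    x + $    match 'x'
T $      + $      output T → +
+ $      + $      match '+'
$        $        accept

The string is accepted.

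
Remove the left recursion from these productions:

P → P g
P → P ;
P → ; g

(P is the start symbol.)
P → ; g P'
P' → g P'
P' → ; P'
P' → ε

P is directly left-recursive. The standard transformation for
  A → A α₁ | ... | A α_m | β₁ | ... | β_n
is
  A  → β₁ A' | ... | β_n A'
  A' → α₁ A' | ... | α_m A' | ε

P → ; g becomes P → ; g P'
P → P g becomes P' → g P'
P → P ; becomes P' → ; P'
Add P' → ε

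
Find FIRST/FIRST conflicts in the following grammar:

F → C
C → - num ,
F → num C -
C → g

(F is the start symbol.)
A FIRST/FIRST conflict occurs when two productions N → α and N → β for the same non-terminal have FIRST(α) ∩ FIRST(β) ≠ ∅ (with ε ∈ FIRST of a nullable right-hand side, so two nullable alternatives also conflict).

FIRST sets of the non-terminals at (or reachable through a nullable prefix from) the front of some alternative:
  FIRST(C) = { '-', 'g' }

Productions for F:
  F → C: FIRST = { '-', 'g' }
  F → num C -: FIRST = { 'num' }
Productions for C:
  C → - num ,: FIRST = { '-' }
  C → g: FIRST = { 'g' }

All alternatives of each non-terminal have pairwise disjoint FIRST sets.

Answer: No FIRST/FIRST conflicts.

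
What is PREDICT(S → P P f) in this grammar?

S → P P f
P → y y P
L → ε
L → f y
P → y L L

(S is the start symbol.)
PREDICT(S → P P f) = (FIRST(RHS) \ {ε}) ∪ (FOLLOW(S) if ε ∈ FIRST(RHS), i.e. RHS ⇒* ε)
FIRST(P) = { 'y' }
FIRST(P P f) = { 'y' }
ε ∉ FIRST(P P f), so FOLLOW(S) is not added.
PREDICT(S → P P f) = { 'y' }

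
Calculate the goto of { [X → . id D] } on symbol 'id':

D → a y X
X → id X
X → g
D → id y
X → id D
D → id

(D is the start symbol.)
{ [D → . a y X], [D → . id y], [D → . id], [X → id . D] }

GOTO(I, 'id') = CLOSURE({ [A → αX.β] : [A → α.Xβ] ∈ I, X = 'id' })

Items with dot before 'id', with the dot advanced:
  [X → . id D] → [X → id . D]
Closure of the advanced items:
  [X → id . D] has the dot before D: add [D → . a y X], [D → . id y], [D → . id]

GOTO = { [D → . a y X], [D → . id y], [D → . id], [X → id . D] }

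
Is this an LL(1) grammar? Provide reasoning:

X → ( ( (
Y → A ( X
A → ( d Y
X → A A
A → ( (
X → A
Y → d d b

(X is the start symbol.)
A grammar is LL(1) if for each non-terminal N with multiple productions, the predict sets of those productions are pairwise disjoint, where PREDICT(N → α) = (FIRST(α) \ {ε}) ∪ (FOLLOW(N) if α ⇒* ε).

Relevant sets:
  FIRST(A) = { '(' }

For X:
  PREDICT(X → '(' '(' '(') = { '(' }
  PREDICT(X → A A) = { '(' }
  PREDICT(X → A) = { '(' }
For Y:
  PREDICT(Y → A '(' X) = { '(' }
  PREDICT(Y → d d b) = { 'd' }
For A:
  PREDICT(A → '(' d Y) = { '(' }
  PREDICT(A → '(' '(') = { '(' }

Conflict found: Predict set conflict for X: { '(' }
The grammar is NOT LL(1).

Answer: No. Predict set conflict for X: { '(' }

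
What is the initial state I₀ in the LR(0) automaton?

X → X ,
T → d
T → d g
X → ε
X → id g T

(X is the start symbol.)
{ [X → . X ,], [X → . id g T], [X → .], [X' → . X] }

First, augment the grammar with X' → X
I₀ = CLOSURE({ [X' → . X] }):
  [X' → . X] has the dot before X: add [X → . X ,], [X → .], [X → . id g T]
No further items can be added.

I₀ = { [X → . X ,], [X → . id g T], [X → .], [X' → . X] }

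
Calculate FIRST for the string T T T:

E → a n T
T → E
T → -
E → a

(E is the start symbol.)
FIRST sets of the non-terminals involved (from the grammar, by fixed-point iteration):
  FIRST(T) = { '-', 'a' }

To compute FIRST(T T T), process the symbols left to right:
Symbol T is a non-terminal. Add FIRST(T) \ {ε} = { '-', 'a' }
T is not nullable (ε ∉ FIRST(T)), so stop here.
FIRST(T T T) = { '-', 'a' }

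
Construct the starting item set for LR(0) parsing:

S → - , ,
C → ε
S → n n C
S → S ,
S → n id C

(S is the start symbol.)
{ [S → . - , ,], [S → . S ,], [S → . n id C], [S → . n n C], [S' → . S] }

First, augment the grammar with S' → S
I₀ = CLOSURE({ [S' → . S] }):
  [S' → . S] has the dot before S: add [S → . - , ,], [S → . n n C], [S → . S ,], [S → . n id C]
No further items can be added.

I₀ = { [S → . - , ,], [S → . S ,], [S → . n id C], [S → . n n C], [S' → . S] }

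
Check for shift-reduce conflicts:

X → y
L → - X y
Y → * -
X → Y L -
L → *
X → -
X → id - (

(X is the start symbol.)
A shift-reduce conflict occurs when an LR(0) state has both:
  - a complete (reduce) item [A → α .] (dot at the end), and
  - a shift item [B → β . c γ] (dot before a terminal).

Augment with X' → X and build the canonical LR(0) collection (I0 = CLOSURE({[X' → . X]}), then GOTO on every symbol after a dot until no new states appear). It has 16 states:
  I0: { [X → . -], [X → . Y L -], [X → . id - (], [X → . y], [X' → . X], [Y → . * -] }  — shift
  I1: { [Y → * . -] }  — shift
  I2: { [X → - .] }  — reduce
  I3: { [X' → X .] }  — accept
  I4: { [L → . *], [L → . - X y], [X → Y . L -] }  — shift
  I5: { [X → id . - (] }  — shift
  I6: { [X → y .] }  — reduce
  I7: { [X → id - . (] }  — shift
  I8: { [X → id - ( .] }  — reduce
  I9: { [L → * .] }  — reduce
  I10: { [L → - . X y], [X → . -], [X → . Y L -], [X → . id - (], [X → . y], [Y → . * -] }  — shift
  I11: { [X → Y L . -] }  — shift
  I12: { [X → Y L - .] }  — reduce
  I13: { [L → - X . y] }  — shift
  I14: { [L → - X y .] }  — reduce
  I15: { [Y → * - .] }  — reduce

No state contains both a complete item and a shift item.

Answer: No shift-reduce conflicts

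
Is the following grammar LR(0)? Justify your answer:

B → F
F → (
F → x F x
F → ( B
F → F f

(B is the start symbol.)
No. Shift-reduce conflict between [F → ( .] and [F → . (]

Augment with B' → B and build the canonical LR(0) collection (I0 = CLOSURE({[B' → . B]}), then GOTO on every symbol after a dot until no new states appear). It has 9 states:
  I0: { [B → . F], [B' → . B], [F → . ( B], [F → . (], [F → . F f], [F → . x F x] }  — shift
  I1: { [B → . F], [F → ( . B], [F → ( .], [F → . ( B], [F → . (], [F → . F f], [F → . x F x] }  — shift, reduce
  I2: { [B' → B .] }  — accept
  I3: { [B → F .], [F → F . f] }  — shift, reduce
  I4: { [F → . ( B], [F → . (], [F → . F f], [F → . x F x], [F → x . F x] }  — shift
  I5: { [F → F . f], [F → x F . x] }  — shift
  I6: { [F → F f .] }  — reduce
  I7: { [F → x F x .] }  — reduce
  I8: { [F → ( B .] }  — reduce

Conflict in state I1:
  Shift-reduce conflict between [F → ( .] and [F → . (]
So the grammar is NOT LR(0).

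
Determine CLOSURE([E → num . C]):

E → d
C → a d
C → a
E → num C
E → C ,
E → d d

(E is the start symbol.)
Start with: [E → num . C]
  [E → num . C] has the dot before C: add [C → . a d], [C → . a]
No further items can be added.

CLOSURE = { [C → . a d], [C → . a], [E → num . C] }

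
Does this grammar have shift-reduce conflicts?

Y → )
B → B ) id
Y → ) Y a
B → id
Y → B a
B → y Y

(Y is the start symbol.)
A shift-reduce conflict occurs when an LR(0) state has both:
  - a complete (reduce) item [A → α .] (dot at the end), and
  - a shift item [B → β . c γ] (dot before a terminal).

Augment with Y' → Y and build the canonical LR(0) collection (I0 = CLOSURE({[Y' → . Y]}), then GOTO on every symbol after a dot until no new states appear). It has 12 states:
  I0: { [B → . B ) id], [B → . id], [B → . y Y], [Y → . ) Y a], [Y → . )], [Y → . B a], [Y' → . Y] }  — shift
  I1: { [B → . B ) id], [B → . id], [B → . y Y], [Y → ) . Y a], [Y → ) .], [Y → . ) Y a], [Y → . )], [Y → . B a] }  — shift, reduce
  I2: { [B → B . ) id], [Y → B . a] }  — shift
  I3: { [Y' → Y .] }  — accept
  I4: { [B → id .] }  — reduce
  I5: { [B → . B ) id], [B → . id], [B → . y Y], [B → y . Y], [Y → . ) Y a], [Y → . )], [Y → . B a] }  — shift
  I6: { [B → y Y .] }  — reduce
  I7: { [B → B ) . id] }  — shift
  I8: { [Y → B a .] }  — reduce
  I9: { [B → B ) id .] }  — reduce
  I10: { [Y → ) Y . a] }  — shift
  I11: { [Y → ) Y a .] }  — reduce

I1 contains reduce item [Y → ) .] and shift items [B → . id], [B → . y Y], [Y → . )], [Y → . ) Y a] — shift-reduce conflict.

Answer: Yes — I1: [Y → ) .] vs [B → . id]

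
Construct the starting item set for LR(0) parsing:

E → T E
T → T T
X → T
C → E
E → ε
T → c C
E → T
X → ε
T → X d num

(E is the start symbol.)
First, augment the grammar with E' → E
I₀ = CLOSURE({ [E' → . E] }):
  [E' → . E] has the dot before E: add [E → . T E], [E → .], [E → . T]
  [E → . T E] has the dot before T: add [T → . T T], [T → . c C], [T → . X d num]
  [T → . X d num] has the dot before X: add [X → . T], [X → .]
No further items can be added.

I₀ = { [E → . T E], [E → . T], [E → .], [E' → . E], [T → . T T], [T → . X d num], [T → . c C], [X → . T], [X → .] }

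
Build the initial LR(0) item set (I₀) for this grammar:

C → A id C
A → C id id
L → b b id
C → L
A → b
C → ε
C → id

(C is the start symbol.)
{ [A → . C id id], [A → . b], [C → . A id C], [C → . L], [C → . id], [C → .], [C' → . C], [L → . b b id] }

First, augment the grammar with C' → C
I₀ = CLOSURE({ [C' → . C] }):
  [C' → . C] has the dot before C: add [C → . A id C], [C → . L], [C → .], [C → . id]
  [C → . A id C] has the dot before A: add [A → . C id id], [A → . b]
  [C → . L] has the dot before L: add [L → . b b id]
No further items can be added.

I₀ = { [A → . C id id], [A → . b], [C → . A id C], [C → . L], [C → . id], [C → .], [C' → . C], [L → . b b id] }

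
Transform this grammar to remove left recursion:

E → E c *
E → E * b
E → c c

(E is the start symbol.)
E → c c E'
E' → c * E'
E' → * b E'
E' → ε

E is directly left-recursive. The standard transformation for
  A → A α₁ | ... | A α_m | β₁ | ... | β_n
is
  A  → β₁ A' | ... | β_n A'
  A' → α₁ A' | ... | α_m A' | ε

E → c c becomes E → c c E'
E → E c * becomes E' → c * E'
E → E * b becomes E' → * b E'
Add E' → ε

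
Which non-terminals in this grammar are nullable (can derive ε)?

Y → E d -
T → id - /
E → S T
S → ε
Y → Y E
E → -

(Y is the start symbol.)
{ 'S' }

ε-productions: S → ε
So S is immediately nullable.
No further non-terminal can be added: every production for the remaining non-terminals contains a terminal or a non-nullable non-terminal.
Nullable = { 'S' }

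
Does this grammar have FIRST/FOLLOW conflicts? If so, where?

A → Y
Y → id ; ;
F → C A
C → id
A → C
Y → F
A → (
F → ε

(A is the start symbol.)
A FIRST/FOLLOW conflict occurs when a non-terminal N has a nullable alternative N → β (β ⇒* ε) and another alternative N → α with FIRST(α) ∩ FOLLOW(N) ≠ ∅: on such a lookahead the parser cannot decide between expanding α and letting N vanish via β.

Nullable non-terminals: A, F, Y.
FIRST sets used below: FIRST(Y) = { 'id', ε }, FIRST(C) = { 'id' }, FIRST(F) = { 'id', ε }

A: nullable alternative(s) A → Y; FOLLOW(A) = { $ }
  A → Y: FIRST \ {ε} = { 'id' } — this is the only nullable alternative, skip
  A → C: FIRST \ {ε} = { 'id' } — disjoint from FOLLOW(A)
  A → (: FIRST \ {ε} = { '(' } — disjoint from FOLLOW(A)

F: nullable alternative(s) F → ε; FOLLOW(F) = { $ }
  F → C A: FIRST \ {ε} = { 'id' } — disjoint from FOLLOW(F)
  F → ε: FIRST \ {ε} = { } — this is the only nullable alternative, skip

Y: nullable alternative(s) Y → F; FOLLOW(Y) = { $ }
  Y → id ; ;: FIRST \ {ε} = { 'id' } — disjoint from FOLLOW(Y)
  Y → F: FIRST \ {ε} = { 'id' } — this is the only nullable alternative, skip

C has no nullable alternative, so no FIRST/FOLLOW check is needed there.

No FIRST/FOLLOW conflicts found.

Answer: No FIRST/FOLLOW conflicts.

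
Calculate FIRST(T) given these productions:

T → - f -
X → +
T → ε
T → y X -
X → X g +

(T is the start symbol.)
{ '-', 'y', ε }

To compute FIRST(T), examine every production with T on the left-hand side, reading each right-hand side left to right until a non-nullable symbol is reached.

From T → - f -:
  - '-' is a terminal: add '-' and stop
From T → ε:
  - ε-production, so ε ∈ FIRST(T)
From T → y X -:
  - y is a terminal: add 'y' and stop

Collecting: FIRST(T) = { '-', 'y', ε }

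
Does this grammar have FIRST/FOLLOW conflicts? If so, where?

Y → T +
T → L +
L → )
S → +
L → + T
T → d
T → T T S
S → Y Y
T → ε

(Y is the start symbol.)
Yes. T → L '+' with FOLLOW(T) on { ')', '+' }; T → d with FOLLOW(T) on { 'd' }; T → T T S with FOLLOW(T) on { ')', '+', 'd' }

A FIRST/FOLLOW conflict occurs when a non-terminal N has a nullable alternative N → β (β ⇒* ε) and another alternative N → α with FIRST(α) ∩ FOLLOW(N) ≠ ∅: on such a lookahead the parser cannot decide between expanding α and letting N vanish via β.

Nullable non-terminals: T.
FIRST sets used below: FIRST(L) = { ')', '+' }, FIRST(T) = { ')', '+', 'd', ε }, FIRST(S) = { ')', '+', 'd' }

T: nullable alternative(s) T → ε; FOLLOW(T) = { ')', '+', 'd' }
  T → L +: FIRST \ {ε} = { ')', '+' } — overlaps FOLLOW(T) on { ')', '+' }: CONFLICT
  T → d: FIRST \ {ε} = { 'd' } — overlaps FOLLOW(T) on { 'd' }: CONFLICT
  T → T T S: FIRST \ {ε} = { ')', '+', 'd' } — overlaps FOLLOW(T) on { ')', '+', 'd' }: CONFLICT
  T → ε: FIRST \ {ε} = { } — this is the only nullable alternative, skip

L, S, Y have no nullable alternative, so no FIRST/FOLLOW check is needed there.

So the grammar has 3 FIRST/FOLLOW conflicts (marked CONFLICT above).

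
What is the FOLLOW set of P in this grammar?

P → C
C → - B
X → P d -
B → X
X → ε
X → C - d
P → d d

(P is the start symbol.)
P is the start symbol, so $ ∈ FOLLOW(P).
In X → P d -: P is followed by d '-', add FIRST(d '-') \ {ε} = { 'd' }

Taking the union: FOLLOW(P) = { $, 'd' }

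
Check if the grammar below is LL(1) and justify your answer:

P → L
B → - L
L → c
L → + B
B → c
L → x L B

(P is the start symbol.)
Yes, the grammar is LL(1).

A grammar is LL(1) if for each non-terminal N with multiple productions, the predict sets of those productions are pairwise disjoint, where PREDICT(N → α) = (FIRST(α) \ {ε}) ∪ (FOLLOW(N) if α ⇒* ε).

For B:
  PREDICT(B → '-' L) = { '-' }
  PREDICT(B → c) = { 'c' }
For L:
  PREDICT(L → c) = { 'c' }
  PREDICT(L → '+' B) = { '+' }
  PREDICT(L → x L B) = { 'x' }
P has a single production, so nothing to check there.

All predict sets are disjoint. The grammar IS LL(1).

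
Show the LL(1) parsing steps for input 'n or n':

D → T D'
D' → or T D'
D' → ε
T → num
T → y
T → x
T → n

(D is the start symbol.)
LL(1) parsing maintains a stack (initially the start symbol over $) and the input. At each step: if the stack top is a terminal, match it against the current input token; if it is a non-terminal N, replace it with the RHS of M[N, lookahead] (the unique production whose predict set contains the lookahead).

Stack is shown with the top on the left.

Stack      Input     Action
---------------------------
D $        n or n $  output D → T D'
T D' $     n or n $  output T → n
n D' $     n or n $  match 'n'
D' $       or n $    output D' → or T D'
or T D' $  or n $    match 'or'
T D' $     n $       output T → n
n D' $     n $       match 'n'
D' $       $         output D' → ε
$          $         accept

The string is accepted.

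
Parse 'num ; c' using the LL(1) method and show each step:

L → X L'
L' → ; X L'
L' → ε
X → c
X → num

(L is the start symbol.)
Stack is shown with the top on the left.

Stack     Input      Action
---------------------------
L $       num ; c $  output L → X L'
X L' $    num ; c $  output X → num
num L' $  num ; c $  match 'num'
L' $      ; c $      output L' → ; X L'
; X L' $  ; c $      match ';'
X L' $    c $        output X → c
c L' $    c $        match 'c'
L' $      $          output L' → ε
$         $          accept

The string is accepted.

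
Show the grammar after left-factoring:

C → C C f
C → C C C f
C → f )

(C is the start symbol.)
C → C C C'
C' → f
C' → C f
C → f )

Left-factoring transforms A → αβ₁ | αβ₂ into A → αA' and A' → β₁ | β₂
(α is the longest common prefix among the alternatives). Repeat until
no nonterminal has two alternatives with a common prefix.

Round 1: C has alternatives sharing prefix 'C C'. Introduce C': C → C C C'
  Add: C' → f
  Add: C' → C f

No remaining common prefixes — done.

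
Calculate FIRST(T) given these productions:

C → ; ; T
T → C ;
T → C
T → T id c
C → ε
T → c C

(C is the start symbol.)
{ ';', 'c', 'id', ε }

To compute FIRST(T), examine every production with T on the left-hand side, reading each right-hand side left to right until a non-nullable symbol is reached.

FIRST sets of the other non-terminals involved (by the same procedure, iterated to a fixed point):
  FIRST(C) = { ';', ε }

From T → C ;:
  - C is a non-terminal: add FIRST(C) \ {ε} = { ';' }
    C is nullable, so continue to the next symbol
  - ';' is a terminal: add ';' and stop
From T → C:
  - C is a non-terminal: add FIRST(C) \ {ε} = { ';' }
    C is nullable and nothing follows, so the whole right-hand side can vanish: ε ∈ FIRST(T)
From T → T id c:
  - T is the symbol being defined: contributes nothing new
    T is nullable, so continue to the next symbol
  - id is a terminal: add 'id' and stop
From T → c C:
  - c is a terminal: add 'c' and stop

Collecting: FIRST(T) = { ';', 'c', 'id', ε }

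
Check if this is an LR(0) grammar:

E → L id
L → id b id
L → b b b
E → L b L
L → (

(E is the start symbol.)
Yes, the grammar is LR(0)

Augment with E' → E and build the canonical LR(0) collection (I0 = CLOSURE({[E' → . E]}), then GOTO on every symbol after a dot until no new states appear). It has 13 states:
  I0: { [E → . L b L], [E → . L id], [E' → . E], [L → . (], [L → . b b b], [L → . id b id] }  — shift
  I1: { [L → ( .] }  — reduce
  I2: { [E' → E .] }  — accept
  I3: { [E → L . b L], [E → L . id] }  — shift
  I4: { [L → b . b b] }  — shift
  I5: { [L → id . b id] }  — shift
  I6: { [L → id b . id] }  — shift
  I7: { [L → id b id .] }  — reduce
  I8: { [L → b b . b] }  — shift
  I9: { [L → b b b .] }  — reduce
  I10: { [E → L b . L], [L → . (], [L → . b b b], [L → . id b id] }  — shift
  I11: { [E → L id .] }  — reduce
  I12: { [E → L b L .] }  — reduce

Every state is either a pure shift/goto state or contains exactly one complete item and nothing to shift — no conflicts. The grammar is LR(0).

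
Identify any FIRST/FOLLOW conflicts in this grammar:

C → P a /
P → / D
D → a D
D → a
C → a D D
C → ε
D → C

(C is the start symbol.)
Yes. C → P a '/' with FOLLOW(C) on { '/' }; C → a D D with FOLLOW(C) on { 'a' }; D → a D with FOLLOW(D) on { 'a' }; D → a with FOLLOW(D) on { 'a' }

Nullable non-terminals: C, D.
FIRST sets used below: FIRST(P) = { '/' }, FIRST(C) = { '/', 'a', ε }

C: nullable alternative(s) C → ε; FOLLOW(C) = { $, '/', 'a' }
  C → P a /: FIRST \ {ε} = { '/' } — overlaps FOLLOW(C) on { '/' }: CONFLICT
  C → a D D: FIRST \ {ε} = { 'a' } — overlaps FOLLOW(C) on { 'a' }: CONFLICT
  C → ε: FIRST \ {ε} = { } — this is the only nullable alternative, skip

D: nullable alternative(s) D → C; FOLLOW(D) = { $, '/', 'a' }
  D → a D: FIRST \ {ε} = { 'a' } — overlaps FOLLOW(D) on { 'a' }: CONFLICT
  D → a: FIRST \ {ε} = { 'a' } — overlaps FOLLOW(D) on { 'a' }: CONFLICT
  D → C: FIRST \ {ε} = { '/', 'a' } — this is the only nullable alternative, skip

P has no nullable alternative, so no FIRST/FOLLOW check is needed there.

So the grammar has 4 FIRST/FOLLOW conflicts (marked CONFLICT above).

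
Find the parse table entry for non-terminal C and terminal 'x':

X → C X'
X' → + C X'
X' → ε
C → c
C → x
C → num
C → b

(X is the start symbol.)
C → x

To find M[C, 'x'], we find productions for C where 'x' is in the predict set (PREDICT(N → α) = (FIRST(α) \ {ε}) ∪ (FOLLOW(N) if α ⇒* ε)).

C → c: PREDICT = { 'c' }
C → x: PREDICT = { 'x' }
  'x' is in predict set, so this production goes in M[C, 'x']
C → num: PREDICT = { 'num' }
C → b: PREDICT = { 'b' }

M[C, 'x'] = C → x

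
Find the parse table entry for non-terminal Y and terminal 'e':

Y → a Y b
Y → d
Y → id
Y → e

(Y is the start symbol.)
Y → e

To find M[Y, 'e'], we find productions for Y where 'e' is in the predict set (PREDICT(N → α) = (FIRST(α) \ {ε}) ∪ (FOLLOW(N) if α ⇒* ε)).

Y → a Y b: PREDICT = { 'a' }
Y → d: PREDICT = { 'd' }
Y → id: PREDICT = { 'id' }
Y → e: PREDICT = { 'e' }
  'e' is in predict set, so this production goes in M[Y, 'e']

M[Y, 'e'] = Y → e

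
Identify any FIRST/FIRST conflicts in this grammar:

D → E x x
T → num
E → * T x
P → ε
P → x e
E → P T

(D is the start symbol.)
A FIRST/FIRST conflict occurs when two productions N → α and N → β for the same non-terminal have FIRST(α) ∩ FIRST(β) ≠ ∅ (with ε ∈ FIRST of a nullable right-hand side, so two nullable alternatives also conflict).

FIRST sets of the non-terminals at (or reachable through a nullable prefix from) the front of some alternative:
  FIRST(P) = { 'x', ε }
  FIRST(T) = { 'num' }

Productions for E:
  E → * T x: FIRST = { '*' }
  E → P T: FIRST = { 'num', 'x' }
Productions for P:
  P → ε: FIRST = { ε }
  P → x e: FIRST = { 'x' }
D, T have only one production, so no FIRST/FIRST conflict is possible there.

All alternatives of each non-terminal have pairwise disjoint FIRST sets.

Answer: No FIRST/FIRST conflicts.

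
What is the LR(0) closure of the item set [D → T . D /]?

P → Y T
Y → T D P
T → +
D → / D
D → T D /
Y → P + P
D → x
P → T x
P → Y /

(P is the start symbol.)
To compute CLOSURE, for each item [A → α.Bβ] where B is a non-terminal, add [B → .γ] for all productions B → γ; repeat for the newly added items until nothing changes.

Start with: [D → T . D /]
  [D → T . D /] has the dot before D: add [D → . / D], [D → . T D /], [D → . x]
  [D → . T D /] has the dot before T: add [T → . +]
No further items can be added.

CLOSURE = { [D → . / D], [D → . T D /], [D → . x], [D → T . D /], [T → . +] }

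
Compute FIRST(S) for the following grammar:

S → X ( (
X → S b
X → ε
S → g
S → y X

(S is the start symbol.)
{ '(', 'g', 'y' }

To compute FIRST(S), examine every production with S on the left-hand side, reading each right-hand side left to right until a non-nullable symbol is reached.

FIRST sets of the other non-terminals involved (by the same procedure, iterated to a fixed point):
  FIRST(X) = { '(', 'g', 'y', ε }

From S → X ( (:
  - X is a non-terminal: add FIRST(X) \ {ε} = { '(', 'g', 'y' }
    X is nullable, so continue to the next symbol
  - '(' is a terminal: add '(' and stop
From S → g:
  - g is a terminal: add 'g' and stop
From S → y X:
  - y is a terminal: add 'y' and stop

Collecting: FIRST(S) = { '(', 'g', 'y' }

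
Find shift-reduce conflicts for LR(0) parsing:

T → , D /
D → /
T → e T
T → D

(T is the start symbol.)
A shift-reduce conflict occurs when an LR(0) state has both:
  - a complete (reduce) item [A → α .] (dot at the end), and
  - a shift item [B → β . c γ] (dot before a terminal).

Augment with T' → T and build the canonical LR(0) collection (I0 = CLOSURE({[T' → . T]}), then GOTO on every symbol after a dot until no new states appear). It has 9 states:
  I0: { [D → . /], [T → . , D /], [T → . D], [T → . e T], [T' → . T] }  — shift
  I1: { [D → . /], [T → , . D /] }  — shift
  I2: { [D → / .] }  — reduce
  I3: { [T → D .] }  — reduce
  I4: { [T' → T .] }  — accept
  I5: { [D → . /], [T → . , D /], [T → . D], [T → . e T], [T → e . T] }  — shift
  I6: { [T → e T .] }  — reduce
  I7: { [T → , D . /] }  — shift
  I8: { [T → , D / .] }  — reduce

No state contains both a complete item and a shift item.

Answer: No shift-reduce conflicts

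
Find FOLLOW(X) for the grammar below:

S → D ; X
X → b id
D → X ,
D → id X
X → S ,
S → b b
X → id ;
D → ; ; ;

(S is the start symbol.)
{ $, ',', ';' }

In S → D ; X: X is at the end, add FOLLOW(S)
In D → X ,: X is followed by ',', add FIRST(',') \ {ε} = { ',' }
In D → id X: X is at the end, add FOLLOW(D)

The FOLLOW sets referred to above (computed the same way, to a fixed point):
  FOLLOW(S) = { $, ',' }
  FOLLOW(D) = { ';' }

Taking the union: FOLLOW(X) = { $, ',', ';' }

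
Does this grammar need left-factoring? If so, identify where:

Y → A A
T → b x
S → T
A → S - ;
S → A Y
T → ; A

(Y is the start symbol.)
No, left-factoring is not needed

Left-factoring is needed when two productions for the same non-terminal
share a common prefix on the right-hand side.

Productions for T:
  T → b x
  T → ; A
Productions for S:
  S → T
  S → A Y

No common prefixes found.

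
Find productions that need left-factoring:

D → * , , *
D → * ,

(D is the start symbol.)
Yes, D has productions with common prefix '* ,'

Left-factoring is needed when two productions for the same non-terminal
share a common prefix on the right-hand side.

Productions for D:
  D → * , , *
  D → * ,

Found common prefix '* ,' in productions for D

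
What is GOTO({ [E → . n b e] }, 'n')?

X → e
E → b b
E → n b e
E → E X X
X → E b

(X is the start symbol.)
{ [E → n . b e] }

GOTO(I, 'n') = CLOSURE({ [A → αX.β] : [A → α.Xβ] ∈ I, X = 'n' })

Items with dot before 'n', with the dot advanced:
  [E → . n b e] → [E → n . b e]
Closure adds nothing (no advanced item has the dot before a non-terminal).

GOTO = { [E → n . b e] }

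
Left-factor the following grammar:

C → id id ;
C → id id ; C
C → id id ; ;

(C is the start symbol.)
Left-factoring transforms A → αβ₁ | αβ₂ into A → αA' and A' → β₁ | β₂
(α is the longest common prefix among the alternatives). Repeat until
no nonterminal has two alternatives with a common prefix.

Round 1: C has alternatives sharing prefix 'id id ;'. Introduce C': C → id id ; C'
  Add: C' → ε
  Add: C' → C
  Add: C' → ;

No remaining common prefixes — done.

Resulting grammar:
C → id id ; C'
C' → ε
C' → C
C' → ;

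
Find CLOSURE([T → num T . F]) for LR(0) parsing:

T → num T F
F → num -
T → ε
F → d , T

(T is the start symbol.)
{ [F → . d , T], [F → . num -], [T → num T . F] }

To compute CLOSURE, for each item [A → α.Bβ] where B is a non-terminal, add [B → .γ] for all productions B → γ; repeat for the newly added items until nothing changes.

Start with: [T → num T . F]
  [T → num T . F] has the dot before F: add [F → . num -], [F → . d , T]
No further items can be added.

CLOSURE = { [F → . d , T], [F → . num -], [T → num T . F] }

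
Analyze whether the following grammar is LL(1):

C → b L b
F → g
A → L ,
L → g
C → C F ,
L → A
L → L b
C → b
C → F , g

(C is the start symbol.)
No. Predict set conflict for C: { 'b' }

A grammar is LL(1) if for each non-terminal N with multiple productions, the predict sets of those productions are pairwise disjoint, where PREDICT(N → α) = (FIRST(α) \ {ε}) ∪ (FOLLOW(N) if α ⇒* ε).

Relevant sets:
  FIRST(C) = { 'b', 'g' }
  FIRST(F) = { 'g' }
  FIRST(A) = { 'g' }
  FIRST(L) = { 'g' }

For C:
  PREDICT(C → b L b) = { 'b' }
  PREDICT(C → C F ',') = { 'b', 'g' }
  PREDICT(C → b) = { 'b' }
  PREDICT(C → F ',' g) = { 'g' }
For L:
  PREDICT(L → g) = { 'g' }
  PREDICT(L → A) = { 'g' }
  PREDICT(L → L b) = { 'g' }
F, A have a single production, so nothing to check there.

Conflict found: Predict set conflict for C: { 'b' }
The grammar is NOT LL(1).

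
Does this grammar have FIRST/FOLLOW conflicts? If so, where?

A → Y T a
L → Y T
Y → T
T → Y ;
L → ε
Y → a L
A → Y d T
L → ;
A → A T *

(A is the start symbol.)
Yes. L → Y T with FOLLOW(L) on { 'a' }; L → ';' with FOLLOW(L) on { ';' }

A FIRST/FOLLOW conflict occurs when a non-terminal N has a nullable alternative N → β (β ⇒* ε) and another alternative N → α with FIRST(α) ∩ FOLLOW(N) ≠ ∅: on such a lookahead the parser cannot decide between expanding α and letting N vanish via β.

Nullable non-terminals: L.
FIRST sets used below: FIRST(Y) = { 'a' }

L: nullable alternative(s) L → ε; FOLLOW(L) = { ';', 'a', 'd' }
  L → Y T: FIRST \ {ε} = { 'a' } — overlaps FOLLOW(L) on { 'a' }: CONFLICT
  L → ε: FIRST \ {ε} = { } — this is the only nullable alternative, skip
  L → ;: FIRST \ {ε} = { ';' } — overlaps FOLLOW(L) on { ';' }: CONFLICT

A, T, Y have no nullable alternative, so no FIRST/FOLLOW check is needed there.

So the grammar has 2 FIRST/FOLLOW conflicts (marked CONFLICT above).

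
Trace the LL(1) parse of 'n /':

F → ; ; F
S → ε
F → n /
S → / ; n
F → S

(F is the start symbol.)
LL(1) parsing maintains a stack (initially the start symbol over $) and the input. At each step: if the stack top is a terminal, match it against the current input token; if it is a non-terminal N, replace it with the RHS of M[N, lookahead] (the unique production whose predict set contains the lookahead).

Stack is shown with the top on the left.

Stack  Input  Action
--------------------
F $    n / $  output F → n /
n / $  n / $  match 'n'
/ $    / $    match '/'
$      $      accept

The string is accepted.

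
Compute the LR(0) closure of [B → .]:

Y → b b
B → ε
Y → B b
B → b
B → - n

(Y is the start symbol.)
To compute CLOSURE, for each item [A → α.Bβ] where B is a non-terminal, add [B → .γ] for all productions B → γ; repeat for the newly added items until nothing changes.

Start with: [B → .]
The dot is at the end, so nothing is added.

CLOSURE = { [B → .] }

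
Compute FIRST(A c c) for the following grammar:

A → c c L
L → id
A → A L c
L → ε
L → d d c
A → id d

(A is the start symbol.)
FIRST sets of the non-terminals involved (from the grammar, by fixed-point iteration):
  FIRST(A) = { 'c', 'id' }

To compute FIRST(A c c), process the symbols left to right:
Symbol A is a non-terminal. Add FIRST(A) \ {ε} = { 'c', 'id' }
A is not nullable (ε ∉ FIRST(A)), so stop here.
FIRST(A c c) = { 'c', 'id' }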